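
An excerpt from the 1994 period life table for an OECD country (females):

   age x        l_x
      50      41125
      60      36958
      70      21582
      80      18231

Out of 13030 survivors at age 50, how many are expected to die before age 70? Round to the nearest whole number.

6192

The relevant probability is 1 − 21582/41125 = 0.475210.
Expected number = 13030 × 0.475210 = 6192.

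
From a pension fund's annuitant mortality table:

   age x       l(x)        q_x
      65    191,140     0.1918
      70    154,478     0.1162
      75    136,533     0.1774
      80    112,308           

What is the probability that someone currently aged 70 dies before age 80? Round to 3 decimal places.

0.273

P(die before 80 | alive at 70) = 1 − l(80)/l(70) = 1 − 112,308/154,478 = (42,170)/154,478 = 0.272984.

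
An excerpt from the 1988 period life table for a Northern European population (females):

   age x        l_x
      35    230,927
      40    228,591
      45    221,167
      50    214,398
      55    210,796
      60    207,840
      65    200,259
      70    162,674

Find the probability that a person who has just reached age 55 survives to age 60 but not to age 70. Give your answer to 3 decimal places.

We want 5|10q55 = (l_60 − l_70)/l_55.
This is the probability of reaching 60 but not 70, conditional on being alive at 55: (l_60 − l_70) / l_55.
= (207,840 − 162,674) / 210,796 = 45,166 / 210,796 = 0.214264.

0.214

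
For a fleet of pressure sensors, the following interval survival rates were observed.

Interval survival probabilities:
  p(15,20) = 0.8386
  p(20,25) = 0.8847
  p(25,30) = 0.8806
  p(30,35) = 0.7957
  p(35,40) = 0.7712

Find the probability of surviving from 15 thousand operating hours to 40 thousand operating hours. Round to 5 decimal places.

0.40091

The overall survival probability is 0.8386 × 0.8847 × 0.8806 × 0.7957 × 0.7712.
= 0.400909.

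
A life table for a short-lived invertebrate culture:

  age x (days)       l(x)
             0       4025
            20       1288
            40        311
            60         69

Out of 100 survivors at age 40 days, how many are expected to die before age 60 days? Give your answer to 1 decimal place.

77.8

The relevant probability is 1 − 69/311 = 0.778135.
Expected number = 100 × 0.778135 = 77.8.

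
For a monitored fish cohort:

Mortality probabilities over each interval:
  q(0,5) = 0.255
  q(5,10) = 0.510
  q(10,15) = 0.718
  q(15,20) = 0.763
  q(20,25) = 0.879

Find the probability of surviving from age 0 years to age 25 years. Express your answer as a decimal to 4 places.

0.0030

Chaining the interval survival probabilities: (1 − 0.255) × (1 − 0.510) × (1 − 0.718) × (1 − 0.763) × (1 − 0.879).
= 0.745 × 0.490 × 0.282 × 0.237 × 0.121 = 0.002952.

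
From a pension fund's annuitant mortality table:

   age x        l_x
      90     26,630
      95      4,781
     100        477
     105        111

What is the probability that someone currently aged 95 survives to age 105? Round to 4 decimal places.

0.0232

We want 10p95 = l_105/l_95.
The conditional survival probability is l_105/l_95 = 111/4,781 = 0.023217.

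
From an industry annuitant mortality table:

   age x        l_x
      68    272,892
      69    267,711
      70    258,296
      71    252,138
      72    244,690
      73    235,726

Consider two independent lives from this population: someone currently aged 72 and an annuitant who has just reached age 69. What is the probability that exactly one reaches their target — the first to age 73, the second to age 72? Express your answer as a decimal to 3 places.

p₁ = l_73/l_72 = 235,726/244,690 = 0.963366; p₂ = l_72/l_69 = 244,690/267,711 = 0.914008.
P(exactly one) = p₁(1−p₂) + (1−p₁)p₂ = 0.082842 + 0.033484 = 0.116326.

0.116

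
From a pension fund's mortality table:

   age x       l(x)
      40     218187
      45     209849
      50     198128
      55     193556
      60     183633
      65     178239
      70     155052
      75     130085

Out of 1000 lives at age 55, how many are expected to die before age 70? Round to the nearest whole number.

The relevant probability is 1 − 155052/193556 = 0.198930.
Expected number = 1000 × 0.198930 = 199.

199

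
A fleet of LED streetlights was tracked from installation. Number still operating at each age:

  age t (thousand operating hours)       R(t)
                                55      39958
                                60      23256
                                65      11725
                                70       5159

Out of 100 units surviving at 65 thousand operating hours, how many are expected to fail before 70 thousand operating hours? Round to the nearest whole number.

The relevant probability is 1 − 5159/11725 = 0.560000.
Expected number = 100 × 0.560000 = 56.

56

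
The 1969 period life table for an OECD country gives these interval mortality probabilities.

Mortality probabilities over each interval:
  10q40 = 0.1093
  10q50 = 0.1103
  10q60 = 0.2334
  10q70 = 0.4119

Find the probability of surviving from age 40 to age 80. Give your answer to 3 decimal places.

40p40 = (1 − 0.1093) × (1 − 0.1103) × (1 − 0.2334) × (1 − 0.4119).
= 0.8907 × 0.8897 × 0.7666 × 0.5881 = 0.357269.

0.357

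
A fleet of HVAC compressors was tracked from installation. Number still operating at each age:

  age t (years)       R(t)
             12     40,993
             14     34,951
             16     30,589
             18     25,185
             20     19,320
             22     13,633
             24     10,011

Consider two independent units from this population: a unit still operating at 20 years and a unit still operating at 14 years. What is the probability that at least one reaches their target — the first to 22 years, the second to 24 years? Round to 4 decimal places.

p₁ = R(22)/R(20) = 13,633/19,320 = 0.705642; p₂ = R(24)/R(14) = 10,011/34,951 = 0.286430.
P(at least one) = 1 − (1−p₁)(1−p₂) = 1 − 0.294358 × 0.713570 = 0.789955.

0.7900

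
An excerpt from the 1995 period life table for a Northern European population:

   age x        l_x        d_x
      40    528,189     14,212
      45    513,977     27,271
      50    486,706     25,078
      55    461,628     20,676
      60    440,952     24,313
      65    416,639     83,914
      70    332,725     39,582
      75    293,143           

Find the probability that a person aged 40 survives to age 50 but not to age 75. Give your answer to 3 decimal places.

0.366

We want 10|25q40 = (l_50 − l_75)/l_40.
This is the probability of reaching 50 but not 75, conditional on being alive at 40: (l_50 − l_75) / l_40.
= (486,706 − 293,143) / 528,189 = 193,563 / 528,189 = 0.366465.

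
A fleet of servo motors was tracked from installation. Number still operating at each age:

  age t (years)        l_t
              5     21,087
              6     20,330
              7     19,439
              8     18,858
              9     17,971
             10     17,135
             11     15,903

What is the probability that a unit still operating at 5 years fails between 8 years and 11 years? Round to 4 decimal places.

0.1401

This is the probability of reaching 8 but not 11, conditional on being operational at 5: (l_8 − l_11) / l_5.
= (18,858 − 15,903) / 21,087 = 2,955 / 21,087 = 0.140134.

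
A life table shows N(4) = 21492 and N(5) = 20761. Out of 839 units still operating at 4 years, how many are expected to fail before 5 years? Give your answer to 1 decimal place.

The relevant probability is 1 − 20761/21492 = 0.034013.
Expected number = 839 × 0.034013 = 28.5.

28.5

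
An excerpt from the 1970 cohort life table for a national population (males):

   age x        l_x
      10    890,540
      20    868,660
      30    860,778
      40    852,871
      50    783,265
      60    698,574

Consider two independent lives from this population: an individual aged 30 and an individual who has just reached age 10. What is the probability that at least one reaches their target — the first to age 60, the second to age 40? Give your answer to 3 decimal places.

0.992

p₁ = l_60/l_30 = 698,574/860,778 = 0.811561; p₂ = l_40/l_10 = 852,871/890,540 = 0.957701.
P(at least one) = 1 − (1−p₁)(1−p₂) = 1 − 0.188439 × 0.042299 = 0.992029.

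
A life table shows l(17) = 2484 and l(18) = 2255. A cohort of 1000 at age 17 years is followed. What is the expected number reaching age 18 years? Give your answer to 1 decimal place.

The relevant probability is 2255/2484 = 0.907810.
Expected number = 1000 × 0.907810 = 907.8.

907.8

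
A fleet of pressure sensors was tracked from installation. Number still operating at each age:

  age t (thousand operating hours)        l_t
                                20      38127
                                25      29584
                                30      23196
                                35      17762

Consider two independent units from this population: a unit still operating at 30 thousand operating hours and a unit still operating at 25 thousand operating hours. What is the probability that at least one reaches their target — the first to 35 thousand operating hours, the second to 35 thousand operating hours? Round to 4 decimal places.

p₁ = l_35/l_30 = 17762/23196 = 0.765735; p₂ = l_35/l_25 = 17762/29584 = 0.600392.
P(at least one) = 1 − (1−p₁)(1−p₂) = 1 − 0.234265 × 0.399608 = 0.906386.

0.9064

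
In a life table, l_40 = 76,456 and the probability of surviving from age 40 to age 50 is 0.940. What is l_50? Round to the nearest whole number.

71869

l_50 = l_40 × p = 76,456 × 0.940 = 71869.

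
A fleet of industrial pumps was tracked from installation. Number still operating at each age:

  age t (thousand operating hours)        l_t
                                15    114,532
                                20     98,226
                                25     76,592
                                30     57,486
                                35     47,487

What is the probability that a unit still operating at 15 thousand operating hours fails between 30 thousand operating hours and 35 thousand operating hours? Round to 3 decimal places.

0.087

This is the probability of reaching 30 but not 35, conditional on being operational at 15: (l_30 − l_35) / l_15.
= (57,486 − 47,487) / 114,532 = 9,999 / 114,532 = 0.087303.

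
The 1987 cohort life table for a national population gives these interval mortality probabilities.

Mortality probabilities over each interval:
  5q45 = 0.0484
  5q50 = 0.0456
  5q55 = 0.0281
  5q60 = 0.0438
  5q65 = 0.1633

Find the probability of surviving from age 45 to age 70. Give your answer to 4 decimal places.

0.7062

Survival from 45 to 70 is the product of surviving each interval: (1 − 0.0484) × (1 − 0.0456) × (1 − 0.0281) × (1 − 0.0438) × (1 − 0.1633).
= 0.9516 × 0.9544 × 0.9719 × 0.9562 × 0.8367 = 0.706196.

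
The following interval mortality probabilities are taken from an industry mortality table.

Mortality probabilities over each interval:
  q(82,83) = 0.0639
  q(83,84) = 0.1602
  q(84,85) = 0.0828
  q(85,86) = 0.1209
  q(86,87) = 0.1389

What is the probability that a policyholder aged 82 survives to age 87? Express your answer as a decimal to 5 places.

Chaining the interval survival probabilities: (1 − 0.0639) × (1 − 0.1602) × (1 − 0.0828) × (1 − 0.1209) × (1 − 0.1389).
= 0.9361 × 0.8398 × 0.9172 × 0.8791 × 0.8611 = 0.545826.

0.54583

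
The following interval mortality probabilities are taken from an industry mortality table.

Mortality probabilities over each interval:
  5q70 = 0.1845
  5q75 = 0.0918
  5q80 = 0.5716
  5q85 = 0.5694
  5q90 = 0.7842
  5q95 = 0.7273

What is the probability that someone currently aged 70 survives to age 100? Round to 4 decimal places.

0.0080

Survival from 70 to 100 is the product of surviving each interval: (1 − 0.1845) × (1 − 0.0918) × (1 − 0.5716) × (1 − 0.5694) × (1 − 0.7842) × (1 − 0.7273).
= 0.8155 × 0.9082 × 0.4284 × 0.4306 × 0.2158 × 0.2727 = 0.008040.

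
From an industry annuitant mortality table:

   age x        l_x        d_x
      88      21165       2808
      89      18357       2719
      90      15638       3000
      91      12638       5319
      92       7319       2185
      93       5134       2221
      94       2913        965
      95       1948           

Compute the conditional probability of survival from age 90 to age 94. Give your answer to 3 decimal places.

We want 4p90 = l_94/l_90.
The conditional survival probability is l_94/l_90 = 2913/15638 = 0.186277.

0.186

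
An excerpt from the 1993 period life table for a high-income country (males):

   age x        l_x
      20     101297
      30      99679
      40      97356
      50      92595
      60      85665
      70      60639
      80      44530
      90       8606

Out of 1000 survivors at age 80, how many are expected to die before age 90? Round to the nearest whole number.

The relevant probability is 1 − 8606/44530 = 0.806737.
Expected number = 1000 × 0.806737 = 807.

807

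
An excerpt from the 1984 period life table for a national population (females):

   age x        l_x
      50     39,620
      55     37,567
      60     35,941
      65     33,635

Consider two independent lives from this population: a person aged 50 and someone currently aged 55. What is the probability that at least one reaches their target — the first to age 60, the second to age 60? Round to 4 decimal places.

p₁ = l_60/l_50 = 35,941/39,620 = 0.907143; p₂ = l_60/l_55 = 35,941/37,567 = 0.956717.
P(at least one) = 1 − (1−p₁)(1−p₂) = 1 − 0.092857 × 0.043283 = 0.995981.

0.9960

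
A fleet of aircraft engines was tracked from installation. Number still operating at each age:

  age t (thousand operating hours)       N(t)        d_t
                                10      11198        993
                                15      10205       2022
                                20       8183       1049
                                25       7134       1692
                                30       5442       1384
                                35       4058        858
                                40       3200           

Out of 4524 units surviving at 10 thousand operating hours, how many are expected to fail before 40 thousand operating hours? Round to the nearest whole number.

3231

The relevant probability is 1 − 3200/11198 = 0.714235.
Expected number = 4524 × 0.714235 = 3231.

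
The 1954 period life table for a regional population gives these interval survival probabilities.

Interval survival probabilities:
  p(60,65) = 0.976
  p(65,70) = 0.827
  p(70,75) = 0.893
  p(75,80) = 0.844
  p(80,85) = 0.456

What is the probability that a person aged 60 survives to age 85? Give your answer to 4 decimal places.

The overall survival probability is 0.976 × 0.827 × 0.893 × 0.844 × 0.456.
= 0.277405.

0.2774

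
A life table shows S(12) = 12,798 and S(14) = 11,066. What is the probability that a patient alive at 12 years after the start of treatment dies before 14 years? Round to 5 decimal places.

0.13533

P(die before 14 | alive at 12) = 1 − S(14)/S(12) = 1 − 11,066/12,798 = (1,732)/12,798 = 0.135334.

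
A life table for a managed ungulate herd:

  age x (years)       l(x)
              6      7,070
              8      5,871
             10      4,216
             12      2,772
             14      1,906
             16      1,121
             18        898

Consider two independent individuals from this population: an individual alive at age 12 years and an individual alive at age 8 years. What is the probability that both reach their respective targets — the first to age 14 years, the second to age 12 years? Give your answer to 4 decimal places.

p₁ = l(14)/l(12) = 1,906/2,772 = 0.687590; p₂ = l(12)/l(8) = 2,772/5,871 = 0.472151.
P(both) = p₁ × p₂ = 0.687590 × 0.472151 = 0.324646.

0.3246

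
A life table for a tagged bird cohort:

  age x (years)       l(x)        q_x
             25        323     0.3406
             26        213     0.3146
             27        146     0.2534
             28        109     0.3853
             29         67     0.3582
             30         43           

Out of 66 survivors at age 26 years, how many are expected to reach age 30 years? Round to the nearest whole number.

13

The relevant probability is 43/213 = 0.201878.
Expected number = 66 × 0.201878 = 13.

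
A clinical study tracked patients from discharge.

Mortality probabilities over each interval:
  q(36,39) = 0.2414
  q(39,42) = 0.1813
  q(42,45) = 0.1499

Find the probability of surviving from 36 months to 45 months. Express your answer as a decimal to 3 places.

P(survive 36→45) = (1 − 0.2414) × (1 − 0.1813) × (1 − 0.1499).
= 0.7586 × 0.8187 × 0.8501 = 0.527968.

0.528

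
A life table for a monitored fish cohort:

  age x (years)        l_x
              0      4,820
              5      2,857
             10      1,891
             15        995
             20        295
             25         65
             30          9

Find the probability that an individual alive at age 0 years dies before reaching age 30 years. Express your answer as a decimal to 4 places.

P(die before 30 | alive at 0) = 1 − l_30/l_0 = 1 − 9/4,820 = (4,811)/4,820 = 0.998133.

0.9981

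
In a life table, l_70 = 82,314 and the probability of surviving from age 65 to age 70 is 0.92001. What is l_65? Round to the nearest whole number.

89471

l_65 = l_70 / p = 82,314 / 0.92001 = 89471.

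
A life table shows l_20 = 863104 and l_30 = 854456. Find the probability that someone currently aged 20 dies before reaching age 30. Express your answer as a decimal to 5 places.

P(die before 30 | alive at 20) = 1 − l_30/l_20 = 1 − 854456/863104 = (8648)/863104 = 0.010020.

0.01002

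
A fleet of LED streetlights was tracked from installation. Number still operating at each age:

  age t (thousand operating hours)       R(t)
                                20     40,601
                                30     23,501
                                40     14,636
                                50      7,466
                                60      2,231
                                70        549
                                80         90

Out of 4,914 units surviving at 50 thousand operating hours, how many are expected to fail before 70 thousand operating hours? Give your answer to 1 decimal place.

The relevant probability is 1 − 549/7,466 = 0.926467.
Expected number = 4,914 × 0.926467 = 4552.7.

4552.7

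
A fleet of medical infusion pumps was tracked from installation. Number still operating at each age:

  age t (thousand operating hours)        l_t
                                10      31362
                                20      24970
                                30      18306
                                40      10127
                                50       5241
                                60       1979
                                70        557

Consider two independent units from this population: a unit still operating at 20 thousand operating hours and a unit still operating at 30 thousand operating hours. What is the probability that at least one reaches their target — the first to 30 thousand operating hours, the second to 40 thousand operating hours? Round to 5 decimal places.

p₁ = l_30/l_20 = 18306/24970 = 0.733120; p₂ = l_40/l_30 = 10127/18306 = 0.553207.
P(at least one) = 1 − (1−p₁)(1−p₂) = 1 − 0.266880 × 0.446793 = 0.880760.

0.88076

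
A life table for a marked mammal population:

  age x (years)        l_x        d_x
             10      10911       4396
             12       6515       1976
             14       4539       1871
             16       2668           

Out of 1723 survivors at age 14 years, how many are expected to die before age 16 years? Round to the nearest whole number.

The relevant probability is 1 − 2668/4539 = 0.412205.
Expected number = 1723 × 0.412205 = 710.

710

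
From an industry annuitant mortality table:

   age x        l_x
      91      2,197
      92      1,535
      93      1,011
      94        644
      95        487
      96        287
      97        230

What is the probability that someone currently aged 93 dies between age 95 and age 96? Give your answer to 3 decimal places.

0.198

We want 2|1q93 = (l_95 − l_96)/l_93.
This is the probability of reaching 95 but not 96, conditional on being alive at 93: (l_95 − l_96) / l_93.
= (487 − 287) / 1,011 = 200 / 1,011 = 0.197824.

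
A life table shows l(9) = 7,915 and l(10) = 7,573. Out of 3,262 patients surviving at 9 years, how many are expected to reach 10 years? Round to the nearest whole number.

3121

The relevant probability is 7,573/7,915 = 0.956791.
Expected number = 3,262 × 0.956791 = 3121.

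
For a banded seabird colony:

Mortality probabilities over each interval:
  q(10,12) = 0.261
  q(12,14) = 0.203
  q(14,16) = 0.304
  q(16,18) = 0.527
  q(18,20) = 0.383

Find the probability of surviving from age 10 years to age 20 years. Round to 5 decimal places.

0.11964

P(survive 10→20) = (1 − 0.261) × (1 − 0.203) × (1 − 0.304) × (1 − 0.527) × (1 − 0.383).
= 0.739 × 0.797 × 0.696 × 0.473 × 0.617 = 0.119635.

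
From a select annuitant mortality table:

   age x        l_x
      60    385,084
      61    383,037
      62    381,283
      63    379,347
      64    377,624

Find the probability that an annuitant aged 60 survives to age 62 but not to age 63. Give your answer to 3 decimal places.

We want 2|1q60 = (l_62 − l_63)/l_60.
This is the probability of reaching 62 but not 63, conditional on being alive at 60: (l_62 − l_63) / l_60.
= (381,283 − 379,347) / 385,084 = 1,936 / 385,084 = 0.005027.

0.005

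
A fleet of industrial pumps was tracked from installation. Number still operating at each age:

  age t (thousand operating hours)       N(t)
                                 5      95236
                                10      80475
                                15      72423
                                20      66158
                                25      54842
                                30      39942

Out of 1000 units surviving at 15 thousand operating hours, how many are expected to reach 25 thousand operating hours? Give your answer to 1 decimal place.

The relevant probability is 54842/72423 = 0.757246.
Expected number = 1000 × 0.757246 = 757.2.

757.2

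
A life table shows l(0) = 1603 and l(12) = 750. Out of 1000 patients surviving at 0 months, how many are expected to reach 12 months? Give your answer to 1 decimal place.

The relevant probability is 750/1603 = 0.467873.
Expected number = 1000 × 0.467873 = 467.9.

467.9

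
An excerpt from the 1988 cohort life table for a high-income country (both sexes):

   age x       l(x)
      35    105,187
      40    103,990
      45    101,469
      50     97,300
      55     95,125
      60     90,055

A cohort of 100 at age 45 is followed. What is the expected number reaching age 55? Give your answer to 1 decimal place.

93.7

The relevant probability is 95,125/101,469 = 0.937478.
Expected number = 100 × 0.937478 = 93.7.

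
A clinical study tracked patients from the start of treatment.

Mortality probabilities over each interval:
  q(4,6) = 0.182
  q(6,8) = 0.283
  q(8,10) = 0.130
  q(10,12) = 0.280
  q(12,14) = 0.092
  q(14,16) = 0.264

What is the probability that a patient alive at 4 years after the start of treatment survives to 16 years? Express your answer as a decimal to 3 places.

Survival from 4 to 16 is the product of surviving each interval: (1 − 0.182) × (1 − 0.283) × (1 − 0.130) × (1 − 0.280) × (1 − 0.092) × (1 − 0.264).
= 0.818 × 0.717 × 0.870 × 0.720 × 0.908 × 0.736 = 0.245521.

0.246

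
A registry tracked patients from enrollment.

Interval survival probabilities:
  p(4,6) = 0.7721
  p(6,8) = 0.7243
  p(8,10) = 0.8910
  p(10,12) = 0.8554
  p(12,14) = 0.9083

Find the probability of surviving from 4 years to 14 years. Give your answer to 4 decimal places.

0.3871

The overall survival probability is 0.7721 × 0.7243 × 0.8910 × 0.8554 × 0.9083.
= 0.387140.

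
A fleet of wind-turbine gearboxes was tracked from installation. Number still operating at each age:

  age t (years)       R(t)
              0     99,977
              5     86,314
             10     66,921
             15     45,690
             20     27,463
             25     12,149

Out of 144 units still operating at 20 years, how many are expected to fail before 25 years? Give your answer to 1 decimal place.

80.3

The relevant probability is 1 − 12,149/27,463 = 0.557623.
Expected number = 144 × 0.557623 = 80.3.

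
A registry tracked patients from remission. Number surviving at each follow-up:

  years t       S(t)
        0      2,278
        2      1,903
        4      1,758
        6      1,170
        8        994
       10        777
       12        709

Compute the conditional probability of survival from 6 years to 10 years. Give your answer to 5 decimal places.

The conditional survival probability is S(10)/S(6) = 777/1,170 = 0.664103.

0.66410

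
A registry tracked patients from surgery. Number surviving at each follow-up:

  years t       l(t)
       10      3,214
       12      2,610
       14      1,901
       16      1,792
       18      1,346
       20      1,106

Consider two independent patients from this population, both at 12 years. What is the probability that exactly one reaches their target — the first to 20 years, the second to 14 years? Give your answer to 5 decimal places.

p₁ = l(20)/l(12) = 1,106/2,610 = 0.423755; p₂ = l(14)/l(12) = 1,901/2,610 = 0.728352.
P(exactly one) = p₁(1−p₂) + (1−p₁)p₂ = 0.115112 + 0.419709 = 0.534821.

0.53482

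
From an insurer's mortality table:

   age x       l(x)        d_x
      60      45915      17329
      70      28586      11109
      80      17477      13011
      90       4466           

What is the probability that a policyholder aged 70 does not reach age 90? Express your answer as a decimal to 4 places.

P(die before 90 | alive at 70) = 1 − l(90)/l(70) = 1 − 4466/28586 = (24120)/28586 = 0.843770.

0.8438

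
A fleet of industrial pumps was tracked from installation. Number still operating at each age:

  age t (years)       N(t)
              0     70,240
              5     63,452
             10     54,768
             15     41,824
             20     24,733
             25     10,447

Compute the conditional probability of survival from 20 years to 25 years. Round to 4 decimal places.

The conditional survival probability is N(25)/N(20) = 10,447/24,733 = 0.422391.

0.4224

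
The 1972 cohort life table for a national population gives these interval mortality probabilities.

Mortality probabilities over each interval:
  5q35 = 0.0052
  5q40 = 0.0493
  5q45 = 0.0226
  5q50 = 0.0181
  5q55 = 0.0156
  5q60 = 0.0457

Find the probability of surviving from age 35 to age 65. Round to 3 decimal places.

Chaining the interval survival probabilities: (1 − 0.0052) × (1 − 0.0493) × (1 − 0.0226) × (1 − 0.0181) × (1 − 0.0156) × (1 − 0.0457).
= 0.9948 × 0.9507 × 0.9774 × 0.9819 × 0.9844 × 0.9543 = 0.852659.

0.853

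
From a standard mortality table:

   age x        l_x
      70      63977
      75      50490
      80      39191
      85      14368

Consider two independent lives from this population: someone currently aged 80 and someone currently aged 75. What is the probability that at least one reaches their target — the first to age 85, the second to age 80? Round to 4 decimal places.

0.8583

p₁ = l_85/l_80 = 14368/39191 = 0.366615; p₂ = l_80/l_75 = 39191/50490 = 0.776213.
P(at least one) = 1 − (1−p₁)(1−p₂) = 1 − 0.633385 × 0.223787 = 0.858257.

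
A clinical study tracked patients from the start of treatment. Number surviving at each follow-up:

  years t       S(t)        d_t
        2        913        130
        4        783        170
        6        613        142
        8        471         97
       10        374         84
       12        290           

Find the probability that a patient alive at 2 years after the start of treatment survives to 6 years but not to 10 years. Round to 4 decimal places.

This is the probability of reaching 6 but not 10, conditional on being alive at 2: (S(6) − S(10)) / S(2).
= (613 − 374) / 913 = 239 / 913 = 0.261774.

0.2618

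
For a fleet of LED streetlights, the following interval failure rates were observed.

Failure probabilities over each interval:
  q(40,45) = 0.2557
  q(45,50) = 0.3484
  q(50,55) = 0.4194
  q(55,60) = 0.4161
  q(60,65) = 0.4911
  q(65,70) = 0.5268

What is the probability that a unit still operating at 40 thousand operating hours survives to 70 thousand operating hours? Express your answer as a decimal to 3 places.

The overall survival probability is (1 − 0.2557) × (1 − 0.3484) × (1 − 0.4194) × (1 − 0.4161) × (1 − 0.4911) × (1 − 0.5268).
= 0.7443 × 0.6516 × 0.5806 × 0.5839 × 0.5089 × 0.4732 = 0.039593.

0.040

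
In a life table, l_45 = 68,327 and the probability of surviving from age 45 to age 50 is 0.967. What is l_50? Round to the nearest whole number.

l_50 = l_45 × p = 68,327 × 0.967 = 66072.

66072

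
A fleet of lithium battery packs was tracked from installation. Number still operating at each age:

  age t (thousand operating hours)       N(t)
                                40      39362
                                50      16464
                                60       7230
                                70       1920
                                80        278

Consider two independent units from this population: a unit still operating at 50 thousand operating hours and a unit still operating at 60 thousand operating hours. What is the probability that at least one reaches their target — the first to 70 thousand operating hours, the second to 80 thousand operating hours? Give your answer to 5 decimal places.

p₁ = N(70)/N(50) = 1920/16464 = 0.116618; p₂ = N(80)/N(60) = 278/7230 = 0.038451.
P(at least one) = 1 − (1−p₁)(1−p₂) = 1 − 0.883382 × 0.961549 = 0.150585.

0.15058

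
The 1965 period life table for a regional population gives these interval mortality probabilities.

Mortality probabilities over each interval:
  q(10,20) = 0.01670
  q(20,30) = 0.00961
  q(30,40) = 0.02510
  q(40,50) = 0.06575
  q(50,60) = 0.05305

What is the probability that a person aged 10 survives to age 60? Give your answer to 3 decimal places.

0.840

Chaining the interval survival probabilities: (1 − 0.01670) × (1 − 0.00961) × (1 − 0.02510) × (1 − 0.06575) × (1 − 0.05305).
= 0.98330 × 0.99039 × 0.97490 × 0.93425 × 0.94695 = 0.839929.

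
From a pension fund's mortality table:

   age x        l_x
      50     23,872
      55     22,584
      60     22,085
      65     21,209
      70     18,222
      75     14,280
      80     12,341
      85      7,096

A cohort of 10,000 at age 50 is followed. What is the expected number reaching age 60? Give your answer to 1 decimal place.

9251.4

The relevant probability is 22,085/23,872 = 0.925142.
Expected number = 10,000 × 0.925142 = 9251.4.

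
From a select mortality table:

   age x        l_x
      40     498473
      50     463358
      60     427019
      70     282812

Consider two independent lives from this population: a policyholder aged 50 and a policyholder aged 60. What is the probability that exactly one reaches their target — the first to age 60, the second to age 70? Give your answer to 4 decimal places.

0.3632

p₁ = l_60/l_50 = 427019/463358 = 0.921575; p₂ = l_70/l_60 = 282812/427019 = 0.662294.
P(exactly one) = p₁(1−p₂) + (1−p₁)p₂ = 0.311221 + 0.051940 = 0.363162.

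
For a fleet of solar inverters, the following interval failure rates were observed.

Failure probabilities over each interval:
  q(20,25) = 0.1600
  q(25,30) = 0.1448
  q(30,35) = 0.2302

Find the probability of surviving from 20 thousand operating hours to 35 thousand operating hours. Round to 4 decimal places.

0.5530

The overall survival probability is (1 − 0.1600) × (1 − 0.1448) × (1 − 0.2302).
= 0.8400 × 0.8552 × 0.7698 = 0.553000.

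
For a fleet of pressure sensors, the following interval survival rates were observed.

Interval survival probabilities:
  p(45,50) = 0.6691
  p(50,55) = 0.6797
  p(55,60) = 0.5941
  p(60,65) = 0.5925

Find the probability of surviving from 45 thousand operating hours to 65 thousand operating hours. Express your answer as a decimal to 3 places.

0.160

P(survive 45→65) = 0.6691 × 0.6797 × 0.5941 × 0.5925.
= 0.160087.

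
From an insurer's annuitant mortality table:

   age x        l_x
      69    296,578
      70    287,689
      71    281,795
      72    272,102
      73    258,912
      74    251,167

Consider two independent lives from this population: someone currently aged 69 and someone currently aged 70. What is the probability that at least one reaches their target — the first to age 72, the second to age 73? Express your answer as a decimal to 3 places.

0.992

p₁ = l_72/l_69 = 272,102/296,578 = 0.917472; p₂ = l_73/l_70 = 258,912/287,689 = 0.899972.
P(at least one) = 1 − (1−p₁)(1−p₂) = 1 − 0.082528 × 0.100028 = 0.991745.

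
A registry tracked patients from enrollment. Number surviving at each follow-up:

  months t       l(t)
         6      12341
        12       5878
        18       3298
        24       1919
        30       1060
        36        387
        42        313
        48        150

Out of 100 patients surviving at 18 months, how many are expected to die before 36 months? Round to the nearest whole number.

88

The relevant probability is 1 − 387/3298 = 0.882656.
Expected number = 100 × 0.882656 = 88.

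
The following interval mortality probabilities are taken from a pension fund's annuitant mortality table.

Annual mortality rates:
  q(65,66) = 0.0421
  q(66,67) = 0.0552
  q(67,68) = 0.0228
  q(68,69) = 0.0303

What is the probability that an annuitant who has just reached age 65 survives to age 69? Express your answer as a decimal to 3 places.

0.858

Chaining the interval survival probabilities: (1 − 0.0421) × (1 − 0.0552) × (1 − 0.0228) × (1 − 0.0303).
= 0.9579 × 0.9448 × 0.9772 × 0.9697 = 0.857592.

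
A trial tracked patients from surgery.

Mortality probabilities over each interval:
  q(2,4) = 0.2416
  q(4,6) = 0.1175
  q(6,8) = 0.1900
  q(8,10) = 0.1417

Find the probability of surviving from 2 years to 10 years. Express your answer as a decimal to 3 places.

0.465

Chaining the interval survival probabilities: (1 − 0.2416) × (1 − 0.1175) × (1 − 0.1900) × (1 − 0.1417).
= 0.7584 × 0.8825 × 0.8100 × 0.8583 = 0.465304.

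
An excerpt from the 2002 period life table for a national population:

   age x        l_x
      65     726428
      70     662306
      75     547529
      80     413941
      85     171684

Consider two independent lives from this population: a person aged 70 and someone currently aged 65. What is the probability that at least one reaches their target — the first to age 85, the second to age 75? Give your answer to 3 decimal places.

0.818

p₁ = l_85/l_70 = 171684/662306 = 0.259222; p₂ = l_75/l_65 = 547529/726428 = 0.753728.
P(at least one) = 1 − (1−p₁)(1−p₂) = 1 − 0.740778 × 0.246272 = 0.817567.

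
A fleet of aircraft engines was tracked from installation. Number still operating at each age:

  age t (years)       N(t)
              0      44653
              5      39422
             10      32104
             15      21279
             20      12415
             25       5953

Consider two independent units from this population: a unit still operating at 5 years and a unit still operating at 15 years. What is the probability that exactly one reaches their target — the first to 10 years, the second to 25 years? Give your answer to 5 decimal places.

p₁ = N(10)/N(5) = 32104/39422 = 0.814368; p₂ = N(25)/N(15) = 5953/21279 = 0.279759.
P(exactly one) = p₁(1−p₂) + (1−p₁)p₂ = 0.586541 + 0.051932 = 0.638473.

0.63847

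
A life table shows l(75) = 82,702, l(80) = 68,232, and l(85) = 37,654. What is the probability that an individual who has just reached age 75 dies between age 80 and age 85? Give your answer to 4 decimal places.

This is the probability of reaching 80 but not 85, conditional on being alive at 75: (l(80) − l(85)) / l(75).
= (68,232 − 37,654) / 82,702 = 30,578 / 82,702 = 0.369737.

0.3697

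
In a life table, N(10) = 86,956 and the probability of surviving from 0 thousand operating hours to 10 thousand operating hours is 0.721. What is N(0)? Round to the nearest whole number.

N(0) = N(10) / p = 86,956 / 0.721 = 120605.

120605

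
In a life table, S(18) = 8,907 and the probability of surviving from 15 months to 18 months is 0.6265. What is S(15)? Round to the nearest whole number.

S(15) = S(18) / p = 8,907 / 0.6265 = 14217.

14217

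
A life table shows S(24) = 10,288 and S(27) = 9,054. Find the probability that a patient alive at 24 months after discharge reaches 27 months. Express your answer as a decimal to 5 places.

0.88005

The conditional survival probability is S(27)/S(24) = 9,054/10,288 = 0.880054.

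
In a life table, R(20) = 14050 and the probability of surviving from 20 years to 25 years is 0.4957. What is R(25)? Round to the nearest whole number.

R(25) = R(20) × p = 14050 × 0.4957 = 6965.

6965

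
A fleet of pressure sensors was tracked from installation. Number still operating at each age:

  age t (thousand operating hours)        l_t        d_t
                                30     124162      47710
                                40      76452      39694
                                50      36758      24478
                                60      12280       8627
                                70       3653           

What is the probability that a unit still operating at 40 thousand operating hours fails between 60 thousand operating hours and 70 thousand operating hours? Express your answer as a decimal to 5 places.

0.11284

This is the probability of reaching 60 but not 70, conditional on being operational at 40: (l_60 − l_70) / l_40.
= (12280 − 3653) / 76452 = 8627 / 76452 = 0.112842.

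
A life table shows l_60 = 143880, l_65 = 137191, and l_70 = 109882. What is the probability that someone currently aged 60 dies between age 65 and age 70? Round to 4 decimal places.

0.1898

We want 5|5q60 = (l_65 − l_70)/l_60.
This is the probability of reaching 65 but not 70, conditional on being alive at 60: (l_65 − l_70) / l_60.
= (137191 − 109882) / 143880 = 27309 / 143880 = 0.189804.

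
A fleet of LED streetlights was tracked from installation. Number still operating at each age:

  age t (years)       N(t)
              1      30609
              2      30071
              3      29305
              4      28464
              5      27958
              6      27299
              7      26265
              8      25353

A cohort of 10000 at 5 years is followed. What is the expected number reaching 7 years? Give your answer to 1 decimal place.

9394.4

The relevant probability is 26265/27958 = 0.939445.
Expected number = 10000 × 0.939445 = 9394.4.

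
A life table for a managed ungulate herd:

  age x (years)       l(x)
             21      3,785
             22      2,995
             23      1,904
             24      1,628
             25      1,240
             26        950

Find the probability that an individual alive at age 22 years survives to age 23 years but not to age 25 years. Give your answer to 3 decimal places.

This is the probability of reaching 23 but not 25, conditional on being alive at 22: (l(23) − l(25)) / l(22).
= (1,904 − 1,240) / 2,995 = 664 / 2,995 = 0.221703.

0.222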